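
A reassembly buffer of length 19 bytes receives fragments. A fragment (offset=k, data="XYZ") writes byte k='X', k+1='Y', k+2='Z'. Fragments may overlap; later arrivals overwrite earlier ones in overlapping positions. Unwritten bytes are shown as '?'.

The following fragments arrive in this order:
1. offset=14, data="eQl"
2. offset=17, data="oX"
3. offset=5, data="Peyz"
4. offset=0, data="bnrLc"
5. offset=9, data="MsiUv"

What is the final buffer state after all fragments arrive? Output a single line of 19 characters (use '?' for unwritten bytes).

Fragment 1: offset=14 data="eQl" -> buffer=??????????????eQl??
Fragment 2: offset=17 data="oX" -> buffer=??????????????eQloX
Fragment 3: offset=5 data="Peyz" -> buffer=?????Peyz?????eQloX
Fragment 4: offset=0 data="bnrLc" -> buffer=bnrLcPeyz?????eQloX
Fragment 5: offset=9 data="MsiUv" -> buffer=bnrLcPeyzMsiUveQloX

Answer: bnrLcPeyzMsiUveQloX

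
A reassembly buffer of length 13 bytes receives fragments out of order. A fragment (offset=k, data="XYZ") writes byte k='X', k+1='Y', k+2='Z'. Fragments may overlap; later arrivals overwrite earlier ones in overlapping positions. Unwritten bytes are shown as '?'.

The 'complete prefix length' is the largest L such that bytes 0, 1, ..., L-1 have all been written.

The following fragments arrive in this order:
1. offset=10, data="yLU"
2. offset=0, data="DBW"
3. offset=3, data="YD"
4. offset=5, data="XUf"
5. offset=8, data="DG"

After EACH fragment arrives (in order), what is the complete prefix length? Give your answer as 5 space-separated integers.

Answer: 0 3 5 8 13

Derivation:
Fragment 1: offset=10 data="yLU" -> buffer=??????????yLU -> prefix_len=0
Fragment 2: offset=0 data="DBW" -> buffer=DBW???????yLU -> prefix_len=3
Fragment 3: offset=3 data="YD" -> buffer=DBWYD?????yLU -> prefix_len=5
Fragment 4: offset=5 data="XUf" -> buffer=DBWYDXUf??yLU -> prefix_len=8
Fragment 5: offset=8 data="DG" -> buffer=DBWYDXUfDGyLU -> prefix_len=13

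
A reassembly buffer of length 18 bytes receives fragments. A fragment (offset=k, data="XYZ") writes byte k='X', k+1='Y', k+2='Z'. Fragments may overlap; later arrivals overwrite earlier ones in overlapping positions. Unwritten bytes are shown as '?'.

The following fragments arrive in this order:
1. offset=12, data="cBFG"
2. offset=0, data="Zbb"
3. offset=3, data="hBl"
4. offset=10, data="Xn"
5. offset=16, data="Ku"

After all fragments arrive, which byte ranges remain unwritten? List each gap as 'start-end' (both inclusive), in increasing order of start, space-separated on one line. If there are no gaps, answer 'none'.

Fragment 1: offset=12 len=4
Fragment 2: offset=0 len=3
Fragment 3: offset=3 len=3
Fragment 4: offset=10 len=2
Fragment 5: offset=16 len=2
Gaps: 6-9

Answer: 6-9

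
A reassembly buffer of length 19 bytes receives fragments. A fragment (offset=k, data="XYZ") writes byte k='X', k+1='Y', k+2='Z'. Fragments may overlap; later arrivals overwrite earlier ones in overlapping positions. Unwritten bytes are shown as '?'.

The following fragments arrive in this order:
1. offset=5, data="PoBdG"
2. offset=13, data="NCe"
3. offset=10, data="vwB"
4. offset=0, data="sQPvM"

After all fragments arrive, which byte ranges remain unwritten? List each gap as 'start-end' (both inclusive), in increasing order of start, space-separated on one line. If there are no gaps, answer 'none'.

Answer: 16-18

Derivation:
Fragment 1: offset=5 len=5
Fragment 2: offset=13 len=3
Fragment 3: offset=10 len=3
Fragment 4: offset=0 len=5
Gaps: 16-18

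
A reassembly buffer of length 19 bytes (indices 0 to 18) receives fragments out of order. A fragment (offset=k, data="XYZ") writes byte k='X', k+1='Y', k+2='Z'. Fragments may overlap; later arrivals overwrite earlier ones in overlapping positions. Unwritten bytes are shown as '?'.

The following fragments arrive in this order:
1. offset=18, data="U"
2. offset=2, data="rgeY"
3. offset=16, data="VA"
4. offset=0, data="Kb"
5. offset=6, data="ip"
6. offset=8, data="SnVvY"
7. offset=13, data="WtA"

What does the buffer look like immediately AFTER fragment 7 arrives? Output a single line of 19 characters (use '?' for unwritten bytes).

Answer: KbrgeYipSnVvYWtAVAU

Derivation:
Fragment 1: offset=18 data="U" -> buffer=??????????????????U
Fragment 2: offset=2 data="rgeY" -> buffer=??rgeY????????????U
Fragment 3: offset=16 data="VA" -> buffer=??rgeY??????????VAU
Fragment 4: offset=0 data="Kb" -> buffer=KbrgeY??????????VAU
Fragment 5: offset=6 data="ip" -> buffer=KbrgeYip????????VAU
Fragment 6: offset=8 data="SnVvY" -> buffer=KbrgeYipSnVvY???VAU
Fragment 7: offset=13 data="WtA" -> buffer=KbrgeYipSnVvYWtAVAU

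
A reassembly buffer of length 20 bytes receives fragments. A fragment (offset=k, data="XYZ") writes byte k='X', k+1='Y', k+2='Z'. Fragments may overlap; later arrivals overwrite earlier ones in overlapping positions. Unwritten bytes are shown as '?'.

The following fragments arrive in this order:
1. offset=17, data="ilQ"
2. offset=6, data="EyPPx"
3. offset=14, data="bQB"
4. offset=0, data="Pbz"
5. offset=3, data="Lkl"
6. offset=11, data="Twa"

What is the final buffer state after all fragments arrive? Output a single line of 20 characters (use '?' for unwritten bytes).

Fragment 1: offset=17 data="ilQ" -> buffer=?????????????????ilQ
Fragment 2: offset=6 data="EyPPx" -> buffer=??????EyPPx??????ilQ
Fragment 3: offset=14 data="bQB" -> buffer=??????EyPPx???bQBilQ
Fragment 4: offset=0 data="Pbz" -> buffer=Pbz???EyPPx???bQBilQ
Fragment 5: offset=3 data="Lkl" -> buffer=PbzLklEyPPx???bQBilQ
Fragment 6: offset=11 data="Twa" -> buffer=PbzLklEyPPxTwabQBilQ

Answer: PbzLklEyPPxTwabQBilQ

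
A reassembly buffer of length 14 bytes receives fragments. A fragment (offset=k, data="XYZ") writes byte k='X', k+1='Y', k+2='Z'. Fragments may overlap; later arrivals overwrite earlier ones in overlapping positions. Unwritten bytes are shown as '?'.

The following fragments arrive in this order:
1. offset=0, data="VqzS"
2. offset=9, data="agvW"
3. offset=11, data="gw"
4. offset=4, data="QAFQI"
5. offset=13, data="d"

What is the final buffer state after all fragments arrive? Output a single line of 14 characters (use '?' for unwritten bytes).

Answer: VqzSQAFQIaggwd

Derivation:
Fragment 1: offset=0 data="VqzS" -> buffer=VqzS??????????
Fragment 2: offset=9 data="agvW" -> buffer=VqzS?????agvW?
Fragment 3: offset=11 data="gw" -> buffer=VqzS?????aggw?
Fragment 4: offset=4 data="QAFQI" -> buffer=VqzSQAFQIaggw?
Fragment 5: offset=13 data="d" -> buffer=VqzSQAFQIaggwd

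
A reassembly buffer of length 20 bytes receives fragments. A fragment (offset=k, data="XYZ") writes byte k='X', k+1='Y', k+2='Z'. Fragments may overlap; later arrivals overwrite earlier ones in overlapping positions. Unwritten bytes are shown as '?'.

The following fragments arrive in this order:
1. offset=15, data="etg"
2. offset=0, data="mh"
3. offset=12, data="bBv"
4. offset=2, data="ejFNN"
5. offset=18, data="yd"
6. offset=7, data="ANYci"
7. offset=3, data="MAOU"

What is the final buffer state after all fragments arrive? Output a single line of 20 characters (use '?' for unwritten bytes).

Fragment 1: offset=15 data="etg" -> buffer=???????????????etg??
Fragment 2: offset=0 data="mh" -> buffer=mh?????????????etg??
Fragment 3: offset=12 data="bBv" -> buffer=mh??????????bBvetg??
Fragment 4: offset=2 data="ejFNN" -> buffer=mhejFNN?????bBvetg??
Fragment 5: offset=18 data="yd" -> buffer=mhejFNN?????bBvetgyd
Fragment 6: offset=7 data="ANYci" -> buffer=mhejFNNANYcibBvetgyd
Fragment 7: offset=3 data="MAOU" -> buffer=mheMAOUANYcibBvetgyd

Answer: mheMAOUANYcibBvetgyd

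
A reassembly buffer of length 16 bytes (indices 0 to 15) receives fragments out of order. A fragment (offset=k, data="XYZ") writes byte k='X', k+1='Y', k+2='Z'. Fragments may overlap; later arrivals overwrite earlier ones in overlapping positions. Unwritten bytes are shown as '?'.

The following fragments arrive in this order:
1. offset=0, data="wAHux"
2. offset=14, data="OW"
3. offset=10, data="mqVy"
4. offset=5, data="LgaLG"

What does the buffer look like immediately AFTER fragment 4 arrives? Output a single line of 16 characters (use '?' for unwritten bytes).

Answer: wAHuxLgaLGmqVyOW

Derivation:
Fragment 1: offset=0 data="wAHux" -> buffer=wAHux???????????
Fragment 2: offset=14 data="OW" -> buffer=wAHux?????????OW
Fragment 3: offset=10 data="mqVy" -> buffer=wAHux?????mqVyOW
Fragment 4: offset=5 data="LgaLG" -> buffer=wAHuxLgaLGmqVyOW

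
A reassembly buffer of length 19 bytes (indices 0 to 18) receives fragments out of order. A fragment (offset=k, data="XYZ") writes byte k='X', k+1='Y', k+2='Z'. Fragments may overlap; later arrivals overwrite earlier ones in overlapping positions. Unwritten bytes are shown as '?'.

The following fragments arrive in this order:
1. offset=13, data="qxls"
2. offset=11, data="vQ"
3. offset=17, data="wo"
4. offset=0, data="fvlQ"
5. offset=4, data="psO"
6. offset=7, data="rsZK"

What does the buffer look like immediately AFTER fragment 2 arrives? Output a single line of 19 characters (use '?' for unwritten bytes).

Answer: ???????????vQqxls??

Derivation:
Fragment 1: offset=13 data="qxls" -> buffer=?????????????qxls??
Fragment 2: offset=11 data="vQ" -> buffer=???????????vQqxls??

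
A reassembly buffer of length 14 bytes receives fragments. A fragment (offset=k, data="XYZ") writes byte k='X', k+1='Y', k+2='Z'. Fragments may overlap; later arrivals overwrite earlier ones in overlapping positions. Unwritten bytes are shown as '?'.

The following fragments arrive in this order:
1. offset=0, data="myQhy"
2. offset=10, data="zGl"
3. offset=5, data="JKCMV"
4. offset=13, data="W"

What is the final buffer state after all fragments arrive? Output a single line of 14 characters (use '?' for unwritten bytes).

Fragment 1: offset=0 data="myQhy" -> buffer=myQhy?????????
Fragment 2: offset=10 data="zGl" -> buffer=myQhy?????zGl?
Fragment 3: offset=5 data="JKCMV" -> buffer=myQhyJKCMVzGl?
Fragment 4: offset=13 data="W" -> buffer=myQhyJKCMVzGlW

Answer: myQhyJKCMVzGlW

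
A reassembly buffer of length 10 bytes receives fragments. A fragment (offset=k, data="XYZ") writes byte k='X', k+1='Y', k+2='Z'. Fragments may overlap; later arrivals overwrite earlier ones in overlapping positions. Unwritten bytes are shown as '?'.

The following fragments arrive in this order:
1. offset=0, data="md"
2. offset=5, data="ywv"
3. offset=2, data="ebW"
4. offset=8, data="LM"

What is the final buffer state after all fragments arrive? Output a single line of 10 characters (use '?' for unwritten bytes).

Answer: mdebWywvLM

Derivation:
Fragment 1: offset=0 data="md" -> buffer=md????????
Fragment 2: offset=5 data="ywv" -> buffer=md???ywv??
Fragment 3: offset=2 data="ebW" -> buffer=mdebWywv??
Fragment 4: offset=8 data="LM" -> buffer=mdebWywvLM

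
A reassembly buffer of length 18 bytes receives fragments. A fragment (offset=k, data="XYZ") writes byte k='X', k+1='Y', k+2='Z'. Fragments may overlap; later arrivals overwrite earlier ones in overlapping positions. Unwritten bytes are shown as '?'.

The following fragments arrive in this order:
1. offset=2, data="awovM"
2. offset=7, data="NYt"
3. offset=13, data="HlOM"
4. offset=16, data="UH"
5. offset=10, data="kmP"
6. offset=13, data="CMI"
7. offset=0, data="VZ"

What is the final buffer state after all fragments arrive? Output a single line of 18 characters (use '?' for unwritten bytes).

Answer: VZawovMNYtkmPCMIUH

Derivation:
Fragment 1: offset=2 data="awovM" -> buffer=??awovM???????????
Fragment 2: offset=7 data="NYt" -> buffer=??awovMNYt????????
Fragment 3: offset=13 data="HlOM" -> buffer=??awovMNYt???HlOM?
Fragment 4: offset=16 data="UH" -> buffer=??awovMNYt???HlOUH
Fragment 5: offset=10 data="kmP" -> buffer=??awovMNYtkmPHlOUH
Fragment 6: offset=13 data="CMI" -> buffer=??awovMNYtkmPCMIUH
Fragment 7: offset=0 data="VZ" -> buffer=VZawovMNYtkmPCMIUH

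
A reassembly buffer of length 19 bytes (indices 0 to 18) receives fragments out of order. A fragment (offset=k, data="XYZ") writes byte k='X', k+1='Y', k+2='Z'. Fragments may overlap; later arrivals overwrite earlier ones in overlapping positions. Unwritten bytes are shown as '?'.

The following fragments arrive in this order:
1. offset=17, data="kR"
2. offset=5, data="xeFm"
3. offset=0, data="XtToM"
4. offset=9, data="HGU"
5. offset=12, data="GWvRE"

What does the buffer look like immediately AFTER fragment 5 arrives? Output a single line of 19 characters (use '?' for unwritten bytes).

Answer: XtToMxeFmHGUGWvREkR

Derivation:
Fragment 1: offset=17 data="kR" -> buffer=?????????????????kR
Fragment 2: offset=5 data="xeFm" -> buffer=?????xeFm????????kR
Fragment 3: offset=0 data="XtToM" -> buffer=XtToMxeFm????????kR
Fragment 4: offset=9 data="HGU" -> buffer=XtToMxeFmHGU?????kR
Fragment 5: offset=12 data="GWvRE" -> buffer=XtToMxeFmHGUGWvREkR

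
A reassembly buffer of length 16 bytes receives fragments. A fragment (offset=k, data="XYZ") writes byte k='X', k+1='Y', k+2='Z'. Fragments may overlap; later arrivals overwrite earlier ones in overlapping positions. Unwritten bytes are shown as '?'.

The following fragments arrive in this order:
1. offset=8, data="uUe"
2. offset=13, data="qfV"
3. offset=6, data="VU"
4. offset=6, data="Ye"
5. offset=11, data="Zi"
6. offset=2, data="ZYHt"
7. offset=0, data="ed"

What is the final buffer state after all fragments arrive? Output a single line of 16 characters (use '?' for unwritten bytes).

Fragment 1: offset=8 data="uUe" -> buffer=????????uUe?????
Fragment 2: offset=13 data="qfV" -> buffer=????????uUe??qfV
Fragment 3: offset=6 data="VU" -> buffer=??????VUuUe??qfV
Fragment 4: offset=6 data="Ye" -> buffer=??????YeuUe??qfV
Fragment 5: offset=11 data="Zi" -> buffer=??????YeuUeZiqfV
Fragment 6: offset=2 data="ZYHt" -> buffer=??ZYHtYeuUeZiqfV
Fragment 7: offset=0 data="ed" -> buffer=edZYHtYeuUeZiqfV

Answer: edZYHtYeuUeZiqfV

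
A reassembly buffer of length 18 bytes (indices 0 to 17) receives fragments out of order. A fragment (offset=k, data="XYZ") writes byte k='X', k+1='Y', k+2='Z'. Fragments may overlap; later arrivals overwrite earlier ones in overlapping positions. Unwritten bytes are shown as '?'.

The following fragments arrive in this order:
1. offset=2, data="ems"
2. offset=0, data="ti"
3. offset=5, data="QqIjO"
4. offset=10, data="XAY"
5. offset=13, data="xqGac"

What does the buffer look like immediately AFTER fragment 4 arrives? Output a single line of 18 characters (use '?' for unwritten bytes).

Fragment 1: offset=2 data="ems" -> buffer=??ems?????????????
Fragment 2: offset=0 data="ti" -> buffer=tiems?????????????
Fragment 3: offset=5 data="QqIjO" -> buffer=tiemsQqIjO????????
Fragment 4: offset=10 data="XAY" -> buffer=tiemsQqIjOXAY?????

Answer: tiemsQqIjOXAY?????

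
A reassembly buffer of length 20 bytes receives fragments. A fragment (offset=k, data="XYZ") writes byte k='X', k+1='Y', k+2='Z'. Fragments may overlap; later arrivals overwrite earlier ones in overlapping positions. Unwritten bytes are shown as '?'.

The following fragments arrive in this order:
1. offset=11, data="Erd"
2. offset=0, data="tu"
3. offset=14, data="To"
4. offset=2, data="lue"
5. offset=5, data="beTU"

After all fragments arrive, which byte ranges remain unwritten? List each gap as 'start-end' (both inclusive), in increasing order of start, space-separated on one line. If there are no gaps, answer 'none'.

Fragment 1: offset=11 len=3
Fragment 2: offset=0 len=2
Fragment 3: offset=14 len=2
Fragment 4: offset=2 len=3
Fragment 5: offset=5 len=4
Gaps: 9-10 16-19

Answer: 9-10 16-19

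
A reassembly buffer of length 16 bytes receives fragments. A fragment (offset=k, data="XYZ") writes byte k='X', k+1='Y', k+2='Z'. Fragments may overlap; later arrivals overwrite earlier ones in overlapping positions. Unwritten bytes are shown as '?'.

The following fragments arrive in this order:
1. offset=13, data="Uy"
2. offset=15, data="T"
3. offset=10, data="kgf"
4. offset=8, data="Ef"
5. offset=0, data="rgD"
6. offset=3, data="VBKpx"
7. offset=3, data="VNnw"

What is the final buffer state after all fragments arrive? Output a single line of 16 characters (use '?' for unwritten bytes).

Fragment 1: offset=13 data="Uy" -> buffer=?????????????Uy?
Fragment 2: offset=15 data="T" -> buffer=?????????????UyT
Fragment 3: offset=10 data="kgf" -> buffer=??????????kgfUyT
Fragment 4: offset=8 data="Ef" -> buffer=????????EfkgfUyT
Fragment 5: offset=0 data="rgD" -> buffer=rgD?????EfkgfUyT
Fragment 6: offset=3 data="VBKpx" -> buffer=rgDVBKpxEfkgfUyT
Fragment 7: offset=3 data="VNnw" -> buffer=rgDVNnwxEfkgfUyT

Answer: rgDVNnwxEfkgfUyT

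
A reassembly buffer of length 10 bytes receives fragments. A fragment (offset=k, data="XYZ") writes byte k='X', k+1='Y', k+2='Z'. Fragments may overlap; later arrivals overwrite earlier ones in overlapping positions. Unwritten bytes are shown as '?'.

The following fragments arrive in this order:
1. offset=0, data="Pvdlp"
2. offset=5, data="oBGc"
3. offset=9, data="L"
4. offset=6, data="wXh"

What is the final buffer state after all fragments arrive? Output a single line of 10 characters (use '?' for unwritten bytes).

Answer: PvdlpowXhL

Derivation:
Fragment 1: offset=0 data="Pvdlp" -> buffer=Pvdlp?????
Fragment 2: offset=5 data="oBGc" -> buffer=PvdlpoBGc?
Fragment 3: offset=9 data="L" -> buffer=PvdlpoBGcL
Fragment 4: offset=6 data="wXh" -> buffer=PvdlpowXhL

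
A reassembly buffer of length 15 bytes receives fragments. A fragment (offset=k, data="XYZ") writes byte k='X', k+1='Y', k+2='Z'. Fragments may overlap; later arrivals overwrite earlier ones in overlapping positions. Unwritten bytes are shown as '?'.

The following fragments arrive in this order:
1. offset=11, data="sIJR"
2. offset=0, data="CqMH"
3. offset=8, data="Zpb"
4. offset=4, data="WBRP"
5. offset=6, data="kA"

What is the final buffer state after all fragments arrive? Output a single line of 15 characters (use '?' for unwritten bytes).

Answer: CqMHWBkAZpbsIJR

Derivation:
Fragment 1: offset=11 data="sIJR" -> buffer=???????????sIJR
Fragment 2: offset=0 data="CqMH" -> buffer=CqMH???????sIJR
Fragment 3: offset=8 data="Zpb" -> buffer=CqMH????ZpbsIJR
Fragment 4: offset=4 data="WBRP" -> buffer=CqMHWBRPZpbsIJR
Fragment 5: offset=6 data="kA" -> buffer=CqMHWBkAZpbsIJR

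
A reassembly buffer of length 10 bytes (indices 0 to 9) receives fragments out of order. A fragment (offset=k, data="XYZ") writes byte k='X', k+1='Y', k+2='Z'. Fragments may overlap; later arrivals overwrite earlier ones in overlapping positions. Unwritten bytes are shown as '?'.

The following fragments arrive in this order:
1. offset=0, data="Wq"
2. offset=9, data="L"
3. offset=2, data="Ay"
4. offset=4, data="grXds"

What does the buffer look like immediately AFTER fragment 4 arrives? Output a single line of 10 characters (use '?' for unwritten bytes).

Fragment 1: offset=0 data="Wq" -> buffer=Wq????????
Fragment 2: offset=9 data="L" -> buffer=Wq???????L
Fragment 3: offset=2 data="Ay" -> buffer=WqAy?????L
Fragment 4: offset=4 data="grXds" -> buffer=WqAygrXdsL

Answer: WqAygrXdsL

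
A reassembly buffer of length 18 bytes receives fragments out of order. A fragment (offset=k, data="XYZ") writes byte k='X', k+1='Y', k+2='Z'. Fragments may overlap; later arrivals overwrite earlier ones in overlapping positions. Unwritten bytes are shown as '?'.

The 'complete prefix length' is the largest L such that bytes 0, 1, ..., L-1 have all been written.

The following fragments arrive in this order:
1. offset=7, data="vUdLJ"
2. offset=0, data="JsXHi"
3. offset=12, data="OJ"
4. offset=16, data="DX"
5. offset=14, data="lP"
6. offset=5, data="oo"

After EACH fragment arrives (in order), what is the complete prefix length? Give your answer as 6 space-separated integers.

Fragment 1: offset=7 data="vUdLJ" -> buffer=???????vUdLJ?????? -> prefix_len=0
Fragment 2: offset=0 data="JsXHi" -> buffer=JsXHi??vUdLJ?????? -> prefix_len=5
Fragment 3: offset=12 data="OJ" -> buffer=JsXHi??vUdLJOJ???? -> prefix_len=5
Fragment 4: offset=16 data="DX" -> buffer=JsXHi??vUdLJOJ??DX -> prefix_len=5
Fragment 5: offset=14 data="lP" -> buffer=JsXHi??vUdLJOJlPDX -> prefix_len=5
Fragment 6: offset=5 data="oo" -> buffer=JsXHioovUdLJOJlPDX -> prefix_len=18

Answer: 0 5 5 5 5 18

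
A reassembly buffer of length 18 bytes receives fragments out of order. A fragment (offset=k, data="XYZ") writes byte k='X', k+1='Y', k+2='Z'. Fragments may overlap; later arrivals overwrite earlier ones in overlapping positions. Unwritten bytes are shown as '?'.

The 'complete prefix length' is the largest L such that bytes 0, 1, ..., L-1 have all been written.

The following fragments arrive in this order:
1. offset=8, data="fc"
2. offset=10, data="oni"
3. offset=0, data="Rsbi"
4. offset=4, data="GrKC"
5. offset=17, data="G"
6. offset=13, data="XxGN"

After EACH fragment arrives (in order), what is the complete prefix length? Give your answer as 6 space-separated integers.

Answer: 0 0 4 13 13 18

Derivation:
Fragment 1: offset=8 data="fc" -> buffer=????????fc???????? -> prefix_len=0
Fragment 2: offset=10 data="oni" -> buffer=????????fconi????? -> prefix_len=0
Fragment 3: offset=0 data="Rsbi" -> buffer=Rsbi????fconi????? -> prefix_len=4
Fragment 4: offset=4 data="GrKC" -> buffer=RsbiGrKCfconi????? -> prefix_len=13
Fragment 5: offset=17 data="G" -> buffer=RsbiGrKCfconi????G -> prefix_len=13
Fragment 6: offset=13 data="XxGN" -> buffer=RsbiGrKCfconiXxGNG -> prefix_len=18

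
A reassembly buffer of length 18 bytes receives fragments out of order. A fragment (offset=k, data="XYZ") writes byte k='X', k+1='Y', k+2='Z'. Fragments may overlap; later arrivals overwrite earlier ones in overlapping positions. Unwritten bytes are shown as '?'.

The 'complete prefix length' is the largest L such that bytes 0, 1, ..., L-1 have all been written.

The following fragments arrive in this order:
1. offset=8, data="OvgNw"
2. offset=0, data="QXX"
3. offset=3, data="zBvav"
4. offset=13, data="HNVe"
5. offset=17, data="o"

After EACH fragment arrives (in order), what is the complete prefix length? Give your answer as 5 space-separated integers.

Answer: 0 3 13 17 18

Derivation:
Fragment 1: offset=8 data="OvgNw" -> buffer=????????OvgNw????? -> prefix_len=0
Fragment 2: offset=0 data="QXX" -> buffer=QXX?????OvgNw????? -> prefix_len=3
Fragment 3: offset=3 data="zBvav" -> buffer=QXXzBvavOvgNw????? -> prefix_len=13
Fragment 4: offset=13 data="HNVe" -> buffer=QXXzBvavOvgNwHNVe? -> prefix_len=17
Fragment 5: offset=17 data="o" -> buffer=QXXzBvavOvgNwHNVeo -> prefix_len=18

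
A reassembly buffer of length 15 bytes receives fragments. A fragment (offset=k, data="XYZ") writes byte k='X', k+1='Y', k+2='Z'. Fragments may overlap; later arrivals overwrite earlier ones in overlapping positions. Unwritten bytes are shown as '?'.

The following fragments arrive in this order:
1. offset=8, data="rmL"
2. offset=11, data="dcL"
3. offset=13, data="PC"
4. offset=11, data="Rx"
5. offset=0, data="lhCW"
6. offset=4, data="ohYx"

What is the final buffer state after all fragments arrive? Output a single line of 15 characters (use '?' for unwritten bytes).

Answer: lhCWohYxrmLRxPC

Derivation:
Fragment 1: offset=8 data="rmL" -> buffer=????????rmL????
Fragment 2: offset=11 data="dcL" -> buffer=????????rmLdcL?
Fragment 3: offset=13 data="PC" -> buffer=????????rmLdcPC
Fragment 4: offset=11 data="Rx" -> buffer=????????rmLRxPC
Fragment 5: offset=0 data="lhCW" -> buffer=lhCW????rmLRxPC
Fragment 6: offset=4 data="ohYx" -> buffer=lhCWohYxrmLRxPC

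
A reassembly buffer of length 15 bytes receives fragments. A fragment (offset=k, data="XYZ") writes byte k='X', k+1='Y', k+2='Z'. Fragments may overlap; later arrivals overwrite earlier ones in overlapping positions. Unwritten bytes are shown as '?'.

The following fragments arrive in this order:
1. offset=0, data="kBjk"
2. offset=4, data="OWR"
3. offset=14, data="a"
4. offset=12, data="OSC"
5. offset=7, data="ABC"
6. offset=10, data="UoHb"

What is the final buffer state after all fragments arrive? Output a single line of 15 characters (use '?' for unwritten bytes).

Answer: kBjkOWRABCUoHbC

Derivation:
Fragment 1: offset=0 data="kBjk" -> buffer=kBjk???????????
Fragment 2: offset=4 data="OWR" -> buffer=kBjkOWR????????
Fragment 3: offset=14 data="a" -> buffer=kBjkOWR???????a
Fragment 4: offset=12 data="OSC" -> buffer=kBjkOWR?????OSC
Fragment 5: offset=7 data="ABC" -> buffer=kBjkOWRABC??OSC
Fragment 6: offset=10 data="UoHb" -> buffer=kBjkOWRABCUoHbC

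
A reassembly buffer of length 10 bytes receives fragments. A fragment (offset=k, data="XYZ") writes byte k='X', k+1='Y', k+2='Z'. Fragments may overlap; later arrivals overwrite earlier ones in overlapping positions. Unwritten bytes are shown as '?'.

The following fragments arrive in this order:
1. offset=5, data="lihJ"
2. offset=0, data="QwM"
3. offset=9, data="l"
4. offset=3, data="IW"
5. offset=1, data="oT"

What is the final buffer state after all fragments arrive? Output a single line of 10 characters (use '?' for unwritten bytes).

Answer: QoTIWlihJl

Derivation:
Fragment 1: offset=5 data="lihJ" -> buffer=?????lihJ?
Fragment 2: offset=0 data="QwM" -> buffer=QwM??lihJ?
Fragment 3: offset=9 data="l" -> buffer=QwM??lihJl
Fragment 4: offset=3 data="IW" -> buffer=QwMIWlihJl
Fragment 5: offset=1 data="oT" -> buffer=QoTIWlihJl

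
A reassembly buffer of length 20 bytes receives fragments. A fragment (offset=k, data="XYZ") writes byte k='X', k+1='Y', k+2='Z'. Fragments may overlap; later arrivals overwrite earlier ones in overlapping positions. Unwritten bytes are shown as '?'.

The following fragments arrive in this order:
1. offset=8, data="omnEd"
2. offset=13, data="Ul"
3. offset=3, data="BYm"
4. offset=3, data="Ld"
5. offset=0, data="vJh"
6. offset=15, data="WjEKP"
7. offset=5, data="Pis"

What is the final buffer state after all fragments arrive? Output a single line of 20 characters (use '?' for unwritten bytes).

Answer: vJhLdPisomnEdUlWjEKP

Derivation:
Fragment 1: offset=8 data="omnEd" -> buffer=????????omnEd???????
Fragment 2: offset=13 data="Ul" -> buffer=????????omnEdUl?????
Fragment 3: offset=3 data="BYm" -> buffer=???BYm??omnEdUl?????
Fragment 4: offset=3 data="Ld" -> buffer=???Ldm??omnEdUl?????
Fragment 5: offset=0 data="vJh" -> buffer=vJhLdm??omnEdUl?????
Fragment 6: offset=15 data="WjEKP" -> buffer=vJhLdm??omnEdUlWjEKP
Fragment 7: offset=5 data="Pis" -> buffer=vJhLdPisomnEdUlWjEKP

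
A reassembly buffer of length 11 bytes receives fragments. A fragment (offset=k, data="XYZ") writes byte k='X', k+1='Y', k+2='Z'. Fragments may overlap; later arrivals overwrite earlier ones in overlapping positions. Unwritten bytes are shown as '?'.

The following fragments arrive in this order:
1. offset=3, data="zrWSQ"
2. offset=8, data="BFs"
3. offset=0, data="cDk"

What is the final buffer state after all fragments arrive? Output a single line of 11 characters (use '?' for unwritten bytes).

Fragment 1: offset=3 data="zrWSQ" -> buffer=???zrWSQ???
Fragment 2: offset=8 data="BFs" -> buffer=???zrWSQBFs
Fragment 3: offset=0 data="cDk" -> buffer=cDkzrWSQBFs

Answer: cDkzrWSQBFs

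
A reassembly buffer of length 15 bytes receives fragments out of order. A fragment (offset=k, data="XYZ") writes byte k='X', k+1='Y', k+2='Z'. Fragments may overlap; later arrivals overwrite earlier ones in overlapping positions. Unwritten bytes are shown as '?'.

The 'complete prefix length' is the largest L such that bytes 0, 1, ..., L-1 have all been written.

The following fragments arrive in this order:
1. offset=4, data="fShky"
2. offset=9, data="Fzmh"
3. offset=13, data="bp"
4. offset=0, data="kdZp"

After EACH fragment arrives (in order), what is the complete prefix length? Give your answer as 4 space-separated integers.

Answer: 0 0 0 15

Derivation:
Fragment 1: offset=4 data="fShky" -> buffer=????fShky?????? -> prefix_len=0
Fragment 2: offset=9 data="Fzmh" -> buffer=????fShkyFzmh?? -> prefix_len=0
Fragment 3: offset=13 data="bp" -> buffer=????fShkyFzmhbp -> prefix_len=0
Fragment 4: offset=0 data="kdZp" -> buffer=kdZpfShkyFzmhbp -> prefix_len=15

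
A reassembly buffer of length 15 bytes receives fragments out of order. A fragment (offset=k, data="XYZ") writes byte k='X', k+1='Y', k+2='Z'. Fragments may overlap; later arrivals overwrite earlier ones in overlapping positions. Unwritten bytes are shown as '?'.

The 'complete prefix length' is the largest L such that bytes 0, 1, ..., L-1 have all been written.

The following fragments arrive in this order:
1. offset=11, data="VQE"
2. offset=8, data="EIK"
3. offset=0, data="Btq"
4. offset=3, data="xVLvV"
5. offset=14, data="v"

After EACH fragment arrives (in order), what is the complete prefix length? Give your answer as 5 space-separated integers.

Fragment 1: offset=11 data="VQE" -> buffer=???????????VQE? -> prefix_len=0
Fragment 2: offset=8 data="EIK" -> buffer=????????EIKVQE? -> prefix_len=0
Fragment 3: offset=0 data="Btq" -> buffer=Btq?????EIKVQE? -> prefix_len=3
Fragment 4: offset=3 data="xVLvV" -> buffer=BtqxVLvVEIKVQE? -> prefix_len=14
Fragment 5: offset=14 data="v" -> buffer=BtqxVLvVEIKVQEv -> prefix_len=15

Answer: 0 0 3 14 15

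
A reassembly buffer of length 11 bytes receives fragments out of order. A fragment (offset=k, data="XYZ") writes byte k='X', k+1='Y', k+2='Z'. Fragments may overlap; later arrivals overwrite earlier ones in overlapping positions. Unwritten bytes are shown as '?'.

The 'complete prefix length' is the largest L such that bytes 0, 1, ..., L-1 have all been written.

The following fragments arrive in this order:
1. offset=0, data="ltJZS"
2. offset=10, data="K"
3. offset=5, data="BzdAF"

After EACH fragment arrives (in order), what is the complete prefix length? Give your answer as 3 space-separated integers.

Answer: 5 5 11

Derivation:
Fragment 1: offset=0 data="ltJZS" -> buffer=ltJZS?????? -> prefix_len=5
Fragment 2: offset=10 data="K" -> buffer=ltJZS?????K -> prefix_len=5
Fragment 3: offset=5 data="BzdAF" -> buffer=ltJZSBzdAFK -> prefix_len=11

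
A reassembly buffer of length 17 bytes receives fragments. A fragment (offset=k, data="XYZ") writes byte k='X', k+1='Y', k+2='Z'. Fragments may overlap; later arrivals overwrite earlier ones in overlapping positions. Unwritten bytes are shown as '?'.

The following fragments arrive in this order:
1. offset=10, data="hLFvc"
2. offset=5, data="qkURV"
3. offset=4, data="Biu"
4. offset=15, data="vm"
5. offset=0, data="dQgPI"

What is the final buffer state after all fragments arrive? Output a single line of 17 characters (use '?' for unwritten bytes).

Fragment 1: offset=10 data="hLFvc" -> buffer=??????????hLFvc??
Fragment 2: offset=5 data="qkURV" -> buffer=?????qkURVhLFvc??
Fragment 3: offset=4 data="Biu" -> buffer=????BiuURVhLFvc??
Fragment 4: offset=15 data="vm" -> buffer=????BiuURVhLFvcvm
Fragment 5: offset=0 data="dQgPI" -> buffer=dQgPIiuURVhLFvcvm

Answer: dQgPIiuURVhLFvcvm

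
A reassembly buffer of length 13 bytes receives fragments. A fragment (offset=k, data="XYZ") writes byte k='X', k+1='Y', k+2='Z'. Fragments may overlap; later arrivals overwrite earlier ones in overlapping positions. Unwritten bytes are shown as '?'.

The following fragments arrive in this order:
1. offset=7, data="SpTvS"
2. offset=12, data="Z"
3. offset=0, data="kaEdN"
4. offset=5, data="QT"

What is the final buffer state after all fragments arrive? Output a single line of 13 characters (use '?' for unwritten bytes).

Fragment 1: offset=7 data="SpTvS" -> buffer=???????SpTvS?
Fragment 2: offset=12 data="Z" -> buffer=???????SpTvSZ
Fragment 3: offset=0 data="kaEdN" -> buffer=kaEdN??SpTvSZ
Fragment 4: offset=5 data="QT" -> buffer=kaEdNQTSpTvSZ

Answer: kaEdNQTSpTvSZ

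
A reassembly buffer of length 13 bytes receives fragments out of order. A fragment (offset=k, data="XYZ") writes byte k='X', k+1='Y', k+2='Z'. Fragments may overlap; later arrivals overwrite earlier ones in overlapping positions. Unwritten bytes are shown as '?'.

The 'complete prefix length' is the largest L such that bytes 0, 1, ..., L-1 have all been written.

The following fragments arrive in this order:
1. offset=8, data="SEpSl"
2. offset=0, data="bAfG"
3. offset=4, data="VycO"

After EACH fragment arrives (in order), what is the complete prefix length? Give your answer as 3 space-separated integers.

Fragment 1: offset=8 data="SEpSl" -> buffer=????????SEpSl -> prefix_len=0
Fragment 2: offset=0 data="bAfG" -> buffer=bAfG????SEpSl -> prefix_len=4
Fragment 3: offset=4 data="VycO" -> buffer=bAfGVycOSEpSl -> prefix_len=13

Answer: 0 4 13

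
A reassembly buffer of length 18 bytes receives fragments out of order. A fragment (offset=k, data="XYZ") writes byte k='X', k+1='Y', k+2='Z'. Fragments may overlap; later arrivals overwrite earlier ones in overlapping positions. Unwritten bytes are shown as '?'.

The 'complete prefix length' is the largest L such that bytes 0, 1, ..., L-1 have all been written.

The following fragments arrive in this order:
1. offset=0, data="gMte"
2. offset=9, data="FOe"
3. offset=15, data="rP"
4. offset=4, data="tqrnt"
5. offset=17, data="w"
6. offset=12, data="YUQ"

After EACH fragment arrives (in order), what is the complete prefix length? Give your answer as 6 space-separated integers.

Answer: 4 4 4 12 12 18

Derivation:
Fragment 1: offset=0 data="gMte" -> buffer=gMte?????????????? -> prefix_len=4
Fragment 2: offset=9 data="FOe" -> buffer=gMte?????FOe?????? -> prefix_len=4
Fragment 3: offset=15 data="rP" -> buffer=gMte?????FOe???rP? -> prefix_len=4
Fragment 4: offset=4 data="tqrnt" -> buffer=gMtetqrntFOe???rP? -> prefix_len=12
Fragment 5: offset=17 data="w" -> buffer=gMtetqrntFOe???rPw -> prefix_len=12
Fragment 6: offset=12 data="YUQ" -> buffer=gMtetqrntFOeYUQrPw -> prefix_len=18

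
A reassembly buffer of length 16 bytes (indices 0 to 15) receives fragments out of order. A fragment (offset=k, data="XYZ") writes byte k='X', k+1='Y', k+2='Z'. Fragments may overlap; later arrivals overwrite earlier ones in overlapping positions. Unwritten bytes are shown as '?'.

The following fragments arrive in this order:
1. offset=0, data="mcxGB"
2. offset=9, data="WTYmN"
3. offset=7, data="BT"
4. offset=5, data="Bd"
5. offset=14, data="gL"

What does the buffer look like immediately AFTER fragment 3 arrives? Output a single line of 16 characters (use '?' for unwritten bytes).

Answer: mcxGB??BTWTYmN??

Derivation:
Fragment 1: offset=0 data="mcxGB" -> buffer=mcxGB???????????
Fragment 2: offset=9 data="WTYmN" -> buffer=mcxGB????WTYmN??
Fragment 3: offset=7 data="BT" -> buffer=mcxGB??BTWTYmN??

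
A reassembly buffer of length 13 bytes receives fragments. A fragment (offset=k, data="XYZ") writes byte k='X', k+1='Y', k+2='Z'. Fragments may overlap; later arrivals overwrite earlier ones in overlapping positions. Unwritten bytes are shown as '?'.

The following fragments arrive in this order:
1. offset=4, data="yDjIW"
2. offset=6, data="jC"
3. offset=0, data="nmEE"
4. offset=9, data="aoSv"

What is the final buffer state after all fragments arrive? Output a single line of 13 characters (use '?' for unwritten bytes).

Answer: nmEEyDjCWaoSv

Derivation:
Fragment 1: offset=4 data="yDjIW" -> buffer=????yDjIW????
Fragment 2: offset=6 data="jC" -> buffer=????yDjCW????
Fragment 3: offset=0 data="nmEE" -> buffer=nmEEyDjCW????
Fragment 4: offset=9 data="aoSv" -> buffer=nmEEyDjCWaoSv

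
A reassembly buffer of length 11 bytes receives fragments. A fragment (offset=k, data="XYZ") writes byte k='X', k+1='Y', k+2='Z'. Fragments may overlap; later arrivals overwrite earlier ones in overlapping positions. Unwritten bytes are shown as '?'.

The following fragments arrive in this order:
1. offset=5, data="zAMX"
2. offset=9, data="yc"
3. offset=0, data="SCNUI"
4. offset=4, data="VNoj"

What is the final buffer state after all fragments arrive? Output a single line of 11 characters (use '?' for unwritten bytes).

Answer: SCNUVNojXyc

Derivation:
Fragment 1: offset=5 data="zAMX" -> buffer=?????zAMX??
Fragment 2: offset=9 data="yc" -> buffer=?????zAMXyc
Fragment 3: offset=0 data="SCNUI" -> buffer=SCNUIzAMXyc
Fragment 4: offset=4 data="VNoj" -> buffer=SCNUVNojXyc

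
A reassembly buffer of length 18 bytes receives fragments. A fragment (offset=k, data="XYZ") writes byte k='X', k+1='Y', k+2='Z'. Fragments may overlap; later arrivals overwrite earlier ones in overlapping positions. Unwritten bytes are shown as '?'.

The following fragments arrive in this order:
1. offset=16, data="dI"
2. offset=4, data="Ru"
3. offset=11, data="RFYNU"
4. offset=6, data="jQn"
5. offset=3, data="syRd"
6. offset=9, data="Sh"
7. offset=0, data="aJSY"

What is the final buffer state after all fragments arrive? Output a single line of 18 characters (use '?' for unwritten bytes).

Answer: aJSYyRdQnShRFYNUdI

Derivation:
Fragment 1: offset=16 data="dI" -> buffer=????????????????dI
Fragment 2: offset=4 data="Ru" -> buffer=????Ru??????????dI
Fragment 3: offset=11 data="RFYNU" -> buffer=????Ru?????RFYNUdI
Fragment 4: offset=6 data="jQn" -> buffer=????RujQn??RFYNUdI
Fragment 5: offset=3 data="syRd" -> buffer=???syRdQn??RFYNUdI
Fragment 6: offset=9 data="Sh" -> buffer=???syRdQnShRFYNUdI
Fragment 7: offset=0 data="aJSY" -> buffer=aJSYyRdQnShRFYNUdI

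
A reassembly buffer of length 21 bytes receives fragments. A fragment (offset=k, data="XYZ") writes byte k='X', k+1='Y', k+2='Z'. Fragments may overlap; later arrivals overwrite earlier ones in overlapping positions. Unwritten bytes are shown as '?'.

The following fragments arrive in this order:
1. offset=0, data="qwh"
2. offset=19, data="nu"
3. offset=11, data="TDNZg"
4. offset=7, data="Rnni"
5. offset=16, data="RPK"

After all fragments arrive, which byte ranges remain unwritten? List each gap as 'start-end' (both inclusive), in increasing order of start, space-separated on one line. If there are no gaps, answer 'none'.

Fragment 1: offset=0 len=3
Fragment 2: offset=19 len=2
Fragment 3: offset=11 len=5
Fragment 4: offset=7 len=4
Fragment 5: offset=16 len=3
Gaps: 3-6

Answer: 3-6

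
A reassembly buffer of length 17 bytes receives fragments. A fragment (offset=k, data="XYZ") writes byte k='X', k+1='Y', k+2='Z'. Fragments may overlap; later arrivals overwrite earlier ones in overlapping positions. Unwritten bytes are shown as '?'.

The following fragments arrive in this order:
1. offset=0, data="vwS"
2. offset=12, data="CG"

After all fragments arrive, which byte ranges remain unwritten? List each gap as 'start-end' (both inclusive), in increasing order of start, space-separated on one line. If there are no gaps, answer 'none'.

Answer: 3-11 14-16

Derivation:
Fragment 1: offset=0 len=3
Fragment 2: offset=12 len=2
Gaps: 3-11 14-16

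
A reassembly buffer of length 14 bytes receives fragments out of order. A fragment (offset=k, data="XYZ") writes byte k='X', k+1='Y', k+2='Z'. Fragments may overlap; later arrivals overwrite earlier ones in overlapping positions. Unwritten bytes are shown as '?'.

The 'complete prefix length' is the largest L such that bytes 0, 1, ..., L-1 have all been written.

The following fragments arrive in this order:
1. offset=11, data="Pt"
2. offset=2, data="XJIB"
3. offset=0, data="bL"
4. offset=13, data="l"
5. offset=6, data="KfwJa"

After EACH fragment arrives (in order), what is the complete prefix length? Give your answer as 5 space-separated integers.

Fragment 1: offset=11 data="Pt" -> buffer=???????????Pt? -> prefix_len=0
Fragment 2: offset=2 data="XJIB" -> buffer=??XJIB?????Pt? -> prefix_len=0
Fragment 3: offset=0 data="bL" -> buffer=bLXJIB?????Pt? -> prefix_len=6
Fragment 4: offset=13 data="l" -> buffer=bLXJIB?????Ptl -> prefix_len=6
Fragment 5: offset=6 data="KfwJa" -> buffer=bLXJIBKfwJaPtl -> prefix_len=14

Answer: 0 0 6 6 14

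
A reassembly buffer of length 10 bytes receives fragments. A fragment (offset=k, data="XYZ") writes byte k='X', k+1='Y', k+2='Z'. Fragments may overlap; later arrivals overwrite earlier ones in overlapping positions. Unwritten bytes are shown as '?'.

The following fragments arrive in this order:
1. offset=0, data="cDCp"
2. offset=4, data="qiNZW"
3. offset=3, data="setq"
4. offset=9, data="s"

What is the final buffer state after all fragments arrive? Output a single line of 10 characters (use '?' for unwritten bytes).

Fragment 1: offset=0 data="cDCp" -> buffer=cDCp??????
Fragment 2: offset=4 data="qiNZW" -> buffer=cDCpqiNZW?
Fragment 3: offset=3 data="setq" -> buffer=cDCsetqZW?
Fragment 4: offset=9 data="s" -> buffer=cDCsetqZWs

Answer: cDCsetqZWs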